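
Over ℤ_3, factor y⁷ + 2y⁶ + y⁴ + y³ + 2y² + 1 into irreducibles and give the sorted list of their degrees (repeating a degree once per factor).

Write g(y) = y⁷ + 2y⁶ + y⁴ + y³ + 2y² + 1.
Roots in ℤ_3: g(0) = 1; g(1) = 2; g(2) = 1.
Complete factorization: g(y) = (y² + y + 2)·(y² + 2y + 2)·(y³ + 2y² + 1).
Factor degrees with multiplicity: 2 + 2 + 3 = 7.

2, 2, 3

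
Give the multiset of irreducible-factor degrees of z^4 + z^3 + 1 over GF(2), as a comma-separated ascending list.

Write f(z) = z^4 + z^3 + 1.
Roots in GF(2): f(0) = 1; f(1) = 1.
Complete factorization: f(z) = (z^4 + z^3 + 1).
Factor degrees with multiplicity: 4 = 4.

4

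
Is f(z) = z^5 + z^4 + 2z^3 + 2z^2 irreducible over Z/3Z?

Check for roots in Z/3Z: f(0) = 0 → root; f(1) = 0 → root; f(2) = 0 → root.
f(0) = 0, so (z) divides f(z); f is reducible.

No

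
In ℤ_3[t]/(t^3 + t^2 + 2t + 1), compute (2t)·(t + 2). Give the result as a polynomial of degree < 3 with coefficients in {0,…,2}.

Multiply in ℤ_3[t]: (2t)·(t + 2) = 2t^2 + t.
Reduced: 2t^2 + t.

2t^2 + t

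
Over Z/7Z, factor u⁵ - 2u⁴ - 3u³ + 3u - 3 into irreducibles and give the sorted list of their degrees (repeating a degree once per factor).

Write g(u) = u⁵ - 2u⁴ - 3u³ + 3u - 3.
Linear factors from roots: (u - 2), (u + 3), (u + 2).
Complete factorization: g(u) = (u + 2)·(u + 3)·(u - 2)·(u² + 2u + 2).
Factor degrees with multiplicity: 1 + 1 + 1 + 2 = 5.

1, 1, 1, 2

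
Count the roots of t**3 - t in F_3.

Write h(t) = t**3 - t.
Evaluate at each of the 3 elements of F_3:
h(0) = 0 → root; h(1) = 0 → root; h(2) = 0 → root.
Roots: {0, 1, 2}.

3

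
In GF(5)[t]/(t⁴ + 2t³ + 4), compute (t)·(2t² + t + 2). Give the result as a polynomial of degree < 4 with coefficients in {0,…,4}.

Multiply in GF(5)[t]: (t)·(2t² + t + 2) = 2t³ + t² + 2t.
Reduced: 2t³ + t² + 2t.

2t^3 + t^2 + 2t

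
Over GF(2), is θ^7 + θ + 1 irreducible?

Write g(θ) = θ^7 + θ + 1.
Check for roots in GF(2): g(0) = 1; g(1) = 1.
No roots, so no linear factors.
Monic irreducibles of degree 2 over GF(2): θ^2 + θ + 1.
None of them divide g (all give nonzero remainder).
Monic irreducibles of degree 3 over GF(2): θ^3 + θ + 1, θ^3 + θ^2 + 1.
None of them divide g (all give nonzero remainder).
No irreducible factor of degree ≤ 3 exists, so g is irreducible over GF(2).

Yes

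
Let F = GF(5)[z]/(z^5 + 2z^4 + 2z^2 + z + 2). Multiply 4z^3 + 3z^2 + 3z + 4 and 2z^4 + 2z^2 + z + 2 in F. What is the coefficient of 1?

0

Multiply in GF(5)[z]: (4z^3 + 3z^2 + 3z + 4)·(2z^4 + 2z^2 + z + 2) = 3z^7 + z^6 + 4z^5 + 3z^4 + 2z^3 + 2z^2 + 3.
Reduce using z^5 ≡ 3z^4 + 3z^2 + 4z + 3 (mod z^5 + 2z^4 + 2z^2 + z + 2).
Reduced: 4z^4 + 4z^3 + 3z^2 + z.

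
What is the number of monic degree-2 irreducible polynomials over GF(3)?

x^(3^2) − x is the product of all monic irreducibles of degree dividing 2; Möbius inversion gives N = (1/2) Σ μ(2/d)·3^d.
Divisors of 2: 1, 2; μ(2/d) for each: -1, 1.
Σ = − 3^1 + 3^2 = 6.
N = 6/2 = 3.

3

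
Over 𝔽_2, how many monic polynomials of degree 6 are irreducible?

9

Gauss's count: N_{2}(6) = (1/6) Σ_{d|6} μ(6/d)·2^d.
Divisors of 6: 1, 2, 3, 6; μ(6/d) for each: 1, -1, -1, 1.
Σ = 2^1 − 2^2 − 2^3 + 2^6 = 54.
N = 54/6 = 9.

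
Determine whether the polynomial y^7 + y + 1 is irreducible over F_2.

Yes

Write g(y) = y^7 + y + 1.
Check for roots in F_2: g(0) = 1; g(1) = 1.
No roots, so no linear factors.
Monic irreducibles of degree 2 over GF(2): y^2 + y + 1.
None of them divide g (all give nonzero remainder).
Monic irreducibles of degree 3 over GF(2): y^3 + y + 1, y^3 + y^2 + 1.
None of them divide g (all give nonzero remainder).
No irreducible factor of degree ≤ 3 exists, so g is irreducible over GF(2).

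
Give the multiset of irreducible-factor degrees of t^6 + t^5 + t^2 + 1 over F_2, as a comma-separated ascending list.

Write g(t) = t^6 + t^5 + t^2 + 1.
Roots in F_2: g(0) = 1; g(1) = 0 → root.
Linear factors from roots: (t + 1).
Complete factorization: g(t) = (t + 1)·(t^2 + t + 1)·(t^3 + t^2 + 1).
Factor degrees with multiplicity: 1 + 2 + 3 = 6.

1, 2, 3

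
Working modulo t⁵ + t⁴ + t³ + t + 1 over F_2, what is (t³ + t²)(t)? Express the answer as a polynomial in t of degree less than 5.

Multiply in F_2[t]: (t³ + t²)·(t) = t⁴ + t³.
Reduced: t⁴ + t³.

t^4 + t^3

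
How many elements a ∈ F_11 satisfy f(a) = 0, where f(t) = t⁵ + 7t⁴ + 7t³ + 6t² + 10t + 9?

Evaluate at each of the 11 elements of F_11:
f(0) = 9; f(1) = 7; f(2) = 0 → root; f(3) = 3; f(4) = 10; f(5) = 4; f(6) = 0 → root; f(7) = 0 → root; f(8) = 3; f(9) = 4; f(10) = 4.
Roots: {2, 6, 7}.

3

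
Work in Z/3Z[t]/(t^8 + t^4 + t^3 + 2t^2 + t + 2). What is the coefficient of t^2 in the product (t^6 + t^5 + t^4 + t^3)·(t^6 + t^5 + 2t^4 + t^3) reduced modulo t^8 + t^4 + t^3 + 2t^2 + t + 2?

2

Multiply in Z/3Z[t]: (t^6 + t^5 + t^4 + t^3)·(t^6 + t^5 + 2t^4 + t^3) = t^12 + 2t^11 + t^10 + 2t^9 + t^8 + t^6.
Reduce using t^8 ≡ 2t^4 + 2t^3 + t^2 + 2t + 1 (mod t^8 + t^4 + t^3 + 2t^2 + t + 2).
Reduced: 2t^6 + t^5 + t^4 + 2t^2 + 2t.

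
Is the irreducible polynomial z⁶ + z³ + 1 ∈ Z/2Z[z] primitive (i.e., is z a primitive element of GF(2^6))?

Write f(z) = z⁶ + z³ + 1.
|GF(2^6)^×| = 2^6 − 1 = 63. Prime factorization: 63 = 3^2·7.
f is primitive ⇔ z has order 63 in GF(2)[z]/(f), i.e. z^(63/q) ≠ 1 for each prime q | 63.
z^(21) mod f = z³.
z^(9) mod f = 1
Since z^(9) = 1, the order of z divides 9 < 63; not primitive.

No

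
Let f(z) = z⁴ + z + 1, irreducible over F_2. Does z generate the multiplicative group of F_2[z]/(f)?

|GF(2^4)^×| = 2^4 − 1 = 15. Prime factorization: 15 = 3·5.
f is primitive ⇔ z has order 15 in GF(2)[z]/(f), i.e. z^(15/q) ≠ 1 for each prime q | 15.
z^(5) mod f = z² + z.
z^(3) mod f = z³.
None equal 1, so z has full order 15; f is primitive.

Yes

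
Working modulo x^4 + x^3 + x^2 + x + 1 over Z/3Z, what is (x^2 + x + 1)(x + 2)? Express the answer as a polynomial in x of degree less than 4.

x^3 + 2

Multiply in Z/3Z[x]: (x^2 + x + 1)·(x + 2) = x^3 + 2.
Reduced: x^3 + 2.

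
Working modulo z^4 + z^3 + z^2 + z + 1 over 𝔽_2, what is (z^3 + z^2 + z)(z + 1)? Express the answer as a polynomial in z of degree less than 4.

z^3 + z^2 + 1

Multiply in 𝔽_2[z]: (z^3 + z^2 + z)·(z + 1) = z^4 + z.
Reduce using z^4 ≡ z^3 + z^2 + z + 1 (mod z^4 + z^3 + z^2 + z + 1).
Reduced: z^3 + z^2 + 1.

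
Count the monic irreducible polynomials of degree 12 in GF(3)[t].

44220

The number of monic irreducibles of degree 12 over GF(3) is (1/12)·Σ_{d∣12} μ(12/d) 3^d.
Divisors of 12: 1, 2, 3, 4, 6, 12; μ(12/d) for each: 0, 1, 0, -1, -1, 1.
Σ = 3^2 − 3^4 − 3^6 + 3^12 = 530640.
N = 530640/12 = 44220.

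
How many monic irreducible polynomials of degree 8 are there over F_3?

The number of monic irreducibles of degree 8 over GF(3) is (1/8)·Σ_{d∣8} μ(8/d) 3^d.
Divisors of 8: 1, 2, 4, 8; μ(8/d) for each: 0, 0, -1, 1.
Σ = − 3^4 + 3^8 = 6480.
N = 6480/8 = 810.

810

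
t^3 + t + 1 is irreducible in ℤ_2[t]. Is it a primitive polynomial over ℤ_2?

Write f(t) = t^3 + t + 1.
|GF(2^3)^×| = 2^3 − 1 = 7. Prime factorization: 7 = 7.
f is primitive ⇔ t has order 7 in GF(2)[t]/(f), i.e. t^(7/q) ≠ 1 for each prime q | 7.
t^(1) mod f = t.
None equal 1, so t has full order 7; f is primitive.

Yes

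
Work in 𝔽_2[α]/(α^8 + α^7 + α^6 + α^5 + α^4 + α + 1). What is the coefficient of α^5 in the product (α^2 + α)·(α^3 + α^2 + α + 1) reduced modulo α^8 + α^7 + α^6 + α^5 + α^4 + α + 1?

1

Multiply in 𝔽_2[α]: (α^2 + α)·(α^3 + α^2 + α + 1) = α^5 + α.
Reduced: α^5 + α.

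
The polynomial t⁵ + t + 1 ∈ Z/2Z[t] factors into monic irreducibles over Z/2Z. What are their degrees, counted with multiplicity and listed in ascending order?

2, 3

Write h(t) = t⁵ + t + 1.
Roots in Z/2Z: h(0) = 1; h(1) = 1.
Complete factorization: h(t) = (t² + t + 1)·(t³ + t² + 1).
Factor degrees with multiplicity: 2 + 3 = 5.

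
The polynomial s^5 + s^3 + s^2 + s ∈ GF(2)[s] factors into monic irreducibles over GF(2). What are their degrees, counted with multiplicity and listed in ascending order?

Write g(s) = s^5 + s^3 + s^2 + s.
Roots in GF(2): g(0) = 0 → root; g(1) = 0 → root.
Linear factors from roots: (s), (s + 1).
Complete factorization: g(s) = (s)·(s + 1)·(s^3 + s^2 + 1).
Factor degrees with multiplicity: 1 + 1 + 3 = 5.

1, 1, 3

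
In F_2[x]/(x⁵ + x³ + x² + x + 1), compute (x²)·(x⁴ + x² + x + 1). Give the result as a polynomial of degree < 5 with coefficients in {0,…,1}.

x

Multiply in F_2[x]: (x²)·(x⁴ + x² + x + 1) = x⁶ + x⁴ + x³ + x².
Reduce using x⁵ ≡ x³ + x² + x + 1 (mod x⁵ + x³ + x² + x + 1).
Reduced: x.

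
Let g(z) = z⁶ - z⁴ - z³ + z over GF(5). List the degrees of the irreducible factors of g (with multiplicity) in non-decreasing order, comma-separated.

1, 1, 1, 1, 2

Roots in GF(5): g(0) = 0 → root; g(1) = 0 → root; g(2) = 2; g(3) = 4; g(4) = 0 → root.
Linear factors from roots: (z), (z - 1), (z + 1).
Complete factorization: g(z) = (z)·(z + 1)·(z - 1)^2·(z² + z + 1).
Factor degrees with multiplicity: 1 + 1 + 1 + 1 + 2 = 6.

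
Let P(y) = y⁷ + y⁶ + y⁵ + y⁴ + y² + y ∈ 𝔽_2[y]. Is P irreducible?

Check for roots in 𝔽_2: P(0) = 0 → root; P(1) = 0 → root.
P(0) = 0, so (y) divides P(y); P is reducible.

No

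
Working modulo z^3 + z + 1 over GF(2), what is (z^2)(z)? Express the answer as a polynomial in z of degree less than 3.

Multiply in GF(2)[z]: (z^2)·(z) = z^3.
Reduce using z^3 ≡ z + 1 (mod z^3 + z + 1).
Reduced: z + 1.

z + 1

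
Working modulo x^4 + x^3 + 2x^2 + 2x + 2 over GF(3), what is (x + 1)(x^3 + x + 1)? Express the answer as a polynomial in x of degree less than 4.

2x^2 + 2

Multiply in GF(3)[x]: (x + 1)·(x^3 + x + 1) = x^4 + x^3 + x^2 + 2x + 1.
Reduce using x^4 ≡ 2x^3 + x^2 + x + 1 (mod x^4 + x^3 + 2x^2 + 2x + 2).
Reduced: 2x^2 + 2.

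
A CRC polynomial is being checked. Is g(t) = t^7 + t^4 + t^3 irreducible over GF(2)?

Check for roots in GF(2): g(0) = 0 → root; g(1) = 1.
g(0) = 0, so (t) divides g(t); g is reducible.

No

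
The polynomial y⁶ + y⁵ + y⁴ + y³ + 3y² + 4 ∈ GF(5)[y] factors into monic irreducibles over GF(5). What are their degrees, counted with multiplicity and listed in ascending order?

Write g(y) = y⁶ + y⁵ + y⁴ + y³ + 3y² + 4.
Roots in GF(5): g(0) = 4; g(1) = 1; g(2) = 1; g(3) = 1; g(4) = 2.
Complete factorization: g(y) = (y⁶ + y⁵ + y⁴ + y³ + 3y² + 4).
Factor degrees with multiplicity: 6 = 6.

6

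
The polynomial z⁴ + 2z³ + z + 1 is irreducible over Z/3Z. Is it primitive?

Write f(z) = z⁴ + 2z³ + z + 1.
|GF(3^4)^×| = 3^4 − 1 = 80. Prime factorization: 80 = 2^4·5.
f is primitive ⇔ z has order 80 in GF(3)[z]/(f), i.e. z^(80/q) ≠ 1 for each prime q | 80.
z^(40) mod f = 1
z^(16) mod f = 2z² + 2z + 1.
Since z^(40) = 1, the order of z divides 40 < 80; not primitive.

No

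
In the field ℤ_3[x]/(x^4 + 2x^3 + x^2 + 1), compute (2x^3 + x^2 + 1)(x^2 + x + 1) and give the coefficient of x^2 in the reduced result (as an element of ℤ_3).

0

Multiply in ℤ_3[x]: (2x^3 + x^2 + 1)·(x^2 + x + 1) = 2x^5 + 2x^2 + x + 1.
Reduce using x^4 ≡ x^3 + 2x^2 + 2 (mod x^4 + 2x^3 + x^2 + 1).
Reduced: 2x + 2.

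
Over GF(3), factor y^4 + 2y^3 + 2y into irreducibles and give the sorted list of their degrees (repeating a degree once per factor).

1, 1, 2

Write g(y) = y^4 + 2y^3 + 2y.
Roots in GF(3): g(0) = 0 → root; g(1) = 2; g(2) = 0 → root.
Linear factors from roots: (y), (y + 1).
Complete factorization: g(y) = (y)·(y + 1)·(y^2 + y + 2).
Factor degrees with multiplicity: 1 + 1 + 2 = 4.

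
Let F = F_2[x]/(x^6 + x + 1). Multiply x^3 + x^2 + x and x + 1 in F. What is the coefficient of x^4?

1

Multiply in F_2[x]: (x^3 + x^2 + x)·(x + 1) = x^4 + x.
Reduced: x^4 + x.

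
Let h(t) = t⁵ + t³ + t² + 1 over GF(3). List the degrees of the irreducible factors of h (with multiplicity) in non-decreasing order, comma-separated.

Roots in GF(3): h(0) = 1; h(1) = 1; h(2) = 0 → root.
Linear factors from roots: (t + 1).
Complete factorization: h(t) = (t + 1)^3·(t² + 1).
Factor degrees with multiplicity: 1 + 1 + 1 + 2 = 5.

1, 1, 1, 2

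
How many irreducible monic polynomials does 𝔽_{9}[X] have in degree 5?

The number of monic irreducibles of degree 5 over GF(9) is (1/5)·Σ_{d∣5} μ(5/d) 9^d.
Divisors of 5: 1, 5; μ(5/d) for each: -1, 1.
Σ = − 9^1 + 9^5 = 59040.
N = 59040/5 = 11808.

11808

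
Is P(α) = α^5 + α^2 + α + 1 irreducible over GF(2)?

Check for roots in GF(2): P(0) = 1; P(1) = 0 → root.
P(1) = 0, so (α − 1) divides P(α); P is reducible.

No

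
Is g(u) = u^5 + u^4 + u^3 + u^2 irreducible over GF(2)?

No

Check for roots in GF(2): g(0) = 0 → root; g(1) = 0 → root.
g(0) = 0, so (u) divides g(u); g is reducible.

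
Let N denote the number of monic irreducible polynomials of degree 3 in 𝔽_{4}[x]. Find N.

x^(4^3) − x is the product of all monic irreducibles of degree dividing 3; Möbius inversion gives N = (1/3) Σ μ(3/d)·4^d.
Divisors of 3: 1, 3; μ(3/d) for each: -1, 1.
Σ = − 4^1 + 4^3 = 60.
N = 60/3 = 20.

20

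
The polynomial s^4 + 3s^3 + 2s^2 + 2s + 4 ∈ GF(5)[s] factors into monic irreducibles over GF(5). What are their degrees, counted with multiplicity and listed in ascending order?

1, 3

Write g(s) = s^4 + 3s^3 + 2s^2 + 2s + 4.
Roots in GF(5): g(0) = 4; g(1) = 2; g(2) = 1; g(3) = 0 → root; g(4) = 2.
Linear factors from roots: (s + 2).
Complete factorization: g(s) = (s + 2)·(s^3 + s^2 + 2).
Factor degrees with multiplicity: 1 + 3 = 4.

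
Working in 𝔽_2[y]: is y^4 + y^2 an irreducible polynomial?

Write f(y) = y^4 + y^2.
Check for roots in 𝔽_2: f(0) = 0 → root; f(1) = 0 → root.
f(0) = 0, so (y) divides f(y); f is reducible.

No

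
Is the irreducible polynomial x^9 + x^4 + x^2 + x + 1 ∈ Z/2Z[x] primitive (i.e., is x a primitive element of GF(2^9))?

No

Write f(x) = x^9 + x^4 + x^2 + x + 1.
|GF(2^9)^×| = 2^9 − 1 = 511. Prime factorization: 511 = 7·73.
f is primitive ⇔ x has order 511 in GF(2)[x]/(f), i.e. x^(511/q) ≠ 1 for each prime q | 511.
x^(73) mod f = 1
x^(7) mod f = x^7.
Since x^(73) = 1, the order of x divides 73 < 511; not primitive.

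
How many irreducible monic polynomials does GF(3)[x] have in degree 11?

x^(3^11) − x is the product of all monic irreducibles of degree dividing 11; Möbius inversion gives N = (1/11) Σ μ(11/d)·3^d.
Divisors of 11: 1, 11; μ(11/d) for each: -1, 1.
Σ = − 3^1 + 3^11 = 177144.
N = 177144/11 = 16104.

16104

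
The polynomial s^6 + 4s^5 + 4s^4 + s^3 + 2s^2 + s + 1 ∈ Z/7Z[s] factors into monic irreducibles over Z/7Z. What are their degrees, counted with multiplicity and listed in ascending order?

1, 1, 2, 2

Write f(s) = s^6 + 4s^5 + 4s^4 + s^3 + 2s^2 + s + 1.
Linear factors from roots: (s + 6), (s + 3).
Complete factorization: f(s) = (s + 3)·(s + 6)·(s^2 + 4s + 6)·(s^2 + 5s + 5).
Factor degrees with multiplicity: 1 + 1 + 2 + 2 = 6.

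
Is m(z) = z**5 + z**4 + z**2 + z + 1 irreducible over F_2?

Yes

Check for roots in F_2: m(0) = 1; m(1) = 1.
No roots, so no linear factors.
Monic irreducibles of degree 2 over GF(2): z**2 + z + 1.
None of them divide m (all give nonzero remainder).
No irreducible factor of degree ≤ 2 exists, so m is irreducible over GF(2).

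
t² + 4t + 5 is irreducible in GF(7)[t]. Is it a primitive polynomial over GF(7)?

Write f(t) = t² + 4t + 5.
|GF(7^2)^×| = 7^2 − 1 = 48. Prime factorization: 48 = 2^4·3.
f is primitive ⇔ t has order 48 in GF(7)[t]/(f), i.e. t^(48/q) ≠ 1 for each prime q | 48.
t^(24) mod f = 6.
t^(16) mod f = 4.
None equal 1, so t has full order 48; f is primitive.

Yes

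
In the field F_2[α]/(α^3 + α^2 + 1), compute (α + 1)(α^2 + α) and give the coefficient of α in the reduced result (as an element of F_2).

Multiply in F_2[α]: (α + 1)·(α^2 + α) = α^3 + α.
Reduce using α^3 ≡ α^2 + 1 (mod α^3 + α^2 + 1).
Reduced: α^2 + α + 1.

1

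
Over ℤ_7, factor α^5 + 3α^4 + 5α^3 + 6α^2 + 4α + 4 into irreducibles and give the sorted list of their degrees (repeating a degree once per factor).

2, 3

Write g(α) = α^5 + 3α^4 + 5α^3 + 6α^2 + 4α + 4.
Complete factorization: g(α) = (α^2 + 4)·(α^3 + 3α^2 + α + 1).
Factor degrees with multiplicity: 2 + 3 = 5.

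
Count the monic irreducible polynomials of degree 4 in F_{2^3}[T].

1008

x^(8^4) − x is the product of all monic irreducibles of degree dividing 4; Möbius inversion gives N = (1/4) Σ μ(4/d)·8^d.
Divisors of 4: 1, 2, 4; μ(4/d) for each: 0, -1, 1.
Σ = − 8^2 + 8^4 = 4032.
N = 4032/4 = 1008.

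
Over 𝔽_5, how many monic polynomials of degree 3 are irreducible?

40

By the necklace-counting formula, N_5(3) = (1/3) Σ_{d|3} μ(3/d)·5^d.
Divisors of 3: 1, 3; μ(3/d) for each: -1, 1.
Σ = − 5^1 + 5^3 = 120.
N = 120/3 = 40.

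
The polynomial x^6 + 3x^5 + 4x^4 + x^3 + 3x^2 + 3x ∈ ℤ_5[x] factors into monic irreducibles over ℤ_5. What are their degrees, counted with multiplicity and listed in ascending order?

Write f(x) = x^6 + 3x^5 + 4x^4 + x^3 + 3x^2 + 3x.
Roots in ℤ_5: f(0) = 0 → root; f(1) = 0 → root; f(2) = 0 → root; f(3) = 0 → root; f(4) = 1.
Linear factors from roots: (x), (x + 4), (x + 3), (x + 2).
Complete factorization: f(x) = (x)·(x + 2)·(x + 3)·(x + 4)·(x^2 + 4x + 2).
Factor degrees with multiplicity: 1 + 1 + 1 + 1 + 2 = 6.

1, 1, 1, 1, 2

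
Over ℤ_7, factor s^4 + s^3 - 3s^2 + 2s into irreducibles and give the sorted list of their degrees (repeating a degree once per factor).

Write h(s) = s^4 + s^3 - 3s^2 + 2s.
Linear factors from roots: (s), (s + 3).
Complete factorization: h(s) = (s)·(s + 3)·(s^2 - 2s + 3).
Factor degrees with multiplicity: 1 + 1 + 2 = 4.

1, 1, 2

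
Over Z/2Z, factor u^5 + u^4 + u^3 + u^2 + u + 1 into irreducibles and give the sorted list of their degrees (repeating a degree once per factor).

Write f(u) = u^5 + u^4 + u^3 + u^2 + u + 1.
Roots in Z/2Z: f(0) = 1; f(1) = 0 → root.
Linear factors from roots: (u + 1).
Complete factorization: f(u) = (u + 1)·(u^2 + u + 1)^2.
Factor degrees with multiplicity: 1 + 2 + 2 = 5.

1, 2, 2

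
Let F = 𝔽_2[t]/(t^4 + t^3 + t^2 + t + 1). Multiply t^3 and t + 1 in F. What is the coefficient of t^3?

Multiply in 𝔽_2[t]: (t^3)·(t + 1) = t^4 + t^3.
Reduce using t^4 ≡ t^3 + t^2 + t + 1 (mod t^4 + t^3 + t^2 + t + 1).
Reduced: t^2 + t + 1.

0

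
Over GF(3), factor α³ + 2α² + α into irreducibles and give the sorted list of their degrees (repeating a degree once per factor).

1, 1, 1

Write g(α) = α³ + 2α² + α.
Roots in GF(3): g(0) = 0 → root; g(1) = 1; g(2) = 0 → root.
Linear factors from roots: (α), (α + 1).
Complete factorization: g(α) = (α)·(α + 1)^2.
Factor degrees with multiplicity: 1 + 1 + 1 = 3.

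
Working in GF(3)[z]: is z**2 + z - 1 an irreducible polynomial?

Write f(z) = z**2 + z - 1.
Check for roots in GF(3): f(0) = 2; f(1) = 1; f(2) = 2.
No roots. A degree-2 polynomial over a field with no linear factor is irreducible.

Yes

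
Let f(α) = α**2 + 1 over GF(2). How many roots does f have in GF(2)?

Evaluate at each of the 2 elements of GF(2):
f(0) = 1; f(1) = 0 → root.
Roots: {1}.

1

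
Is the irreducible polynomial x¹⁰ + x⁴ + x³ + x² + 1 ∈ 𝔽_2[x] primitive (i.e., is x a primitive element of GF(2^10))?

Write f(x) = x¹⁰ + x⁴ + x³ + x² + 1.
|GF(2^10)^×| = 2^10 − 1 = 1023. Prime factorization: 1023 = 3·11·31.
f is primitive ⇔ x has order 1023 in GF(2)[x]/(f), i.e. x^(1023/q) ≠ 1 for each prime q | 1023.
x^(341) mod f = 1
x^(93) mod f = x⁹ + x⁸ + x⁷ + x³ + x² + x + 1.
x^(33) mod f = x⁹ + x⁶ + x³ + x + 1.
Since x^(341) = 1, the order of x divides 341 < 1023; not primitive.

No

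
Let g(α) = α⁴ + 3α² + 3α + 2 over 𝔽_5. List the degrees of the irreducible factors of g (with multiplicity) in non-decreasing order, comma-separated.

Roots in 𝔽_5: g(0) = 2; g(1) = 4; g(2) = 1; g(3) = 4; g(4) = 3.
Complete factorization: g(α) = (α² + 2α + 4)·(α² + 3α + 3).
Factor degrees with multiplicity: 2 + 2 = 4.

2, 2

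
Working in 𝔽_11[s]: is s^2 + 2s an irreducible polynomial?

Write m(s) = s^2 + 2s.
Check each element of 𝔽_11 for a root: m(0)=0, m(1)=3, m(2)=8, m(3)=4, m(4)=2, m(5)=2, m(6)=4, m(7)=8, m(8)=3, m(9)=0, m(10)=10.
m(0) = 0, so (s) divides m(s); m is reducible.

No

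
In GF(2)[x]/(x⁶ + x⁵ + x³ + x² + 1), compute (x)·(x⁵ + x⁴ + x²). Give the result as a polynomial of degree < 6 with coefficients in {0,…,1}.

Multiply in GF(2)[x]: (x)·(x⁵ + x⁴ + x²) = x⁶ + x⁵ + x³.
Reduce using x⁶ ≡ x⁵ + x³ + x² + 1 (mod x⁶ + x⁵ + x³ + x² + 1).
Reduced: x² + 1.

x^2 + 1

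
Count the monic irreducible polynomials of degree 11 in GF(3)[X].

16104

By the necklace-counting formula, N_3(11) = (1/11) Σ_{d|11} μ(11/d)·3^d.
Divisors of 11: 1, 11; μ(11/d) for each: -1, 1.
Σ = − 3^1 + 3^11 = 177144.
N = 177144/11 = 16104.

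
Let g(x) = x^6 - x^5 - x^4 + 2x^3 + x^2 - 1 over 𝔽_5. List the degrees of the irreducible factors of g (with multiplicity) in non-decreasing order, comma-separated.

1, 2, 3

Roots in 𝔽_5: g(0) = 4; g(1) = 1; g(2) = 0 → root; g(3) = 2; g(4) = 4.
Linear factors from roots: (x - 2).
Complete factorization: g(x) = (x - 2)·(x^2 - 2)·(x^3 + x^2 - 2x + 1).
Factor degrees with multiplicity: 1 + 2 + 3 = 6.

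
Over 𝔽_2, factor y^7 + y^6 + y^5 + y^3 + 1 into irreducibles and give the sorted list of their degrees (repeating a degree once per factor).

Write h(y) = y^7 + y^6 + y^5 + y^3 + 1.
Roots in 𝔽_2: h(0) = 1; h(1) = 1.
Complete factorization: h(y) = (y^2 + y + 1)^2·(y^3 + y^2 + 1).
Factor degrees with multiplicity: 2 + 2 + 3 = 7.

2, 2, 3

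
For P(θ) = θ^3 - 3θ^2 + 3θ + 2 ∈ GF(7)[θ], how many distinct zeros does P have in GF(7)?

0

Evaluate at each of the 7 elements of GF(7):
P(0) = 2; P(1) = 3; P(2) = 4; P(3) = 4; P(4) = 2; P(5) = 4; P(6) = 2.
No element is a root.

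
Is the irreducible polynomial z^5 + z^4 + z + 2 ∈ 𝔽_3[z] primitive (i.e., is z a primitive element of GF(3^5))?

Write f(z) = z^5 + z^4 + z + 2.
|GF(3^5)^×| = 3^5 − 1 = 242. Prime factorization: 242 = 2·11^2.
f is primitive ⇔ z has order 242 in GF(3)[z]/(f), i.e. z^(242/q) ≠ 1 for each prime q | 242.
z^(121) mod f = 1
z^(22) mod f = z^4 + 2z^3 + z + 1.
Since z^(121) = 1, the order of z divides 121 < 242; not primitive.

No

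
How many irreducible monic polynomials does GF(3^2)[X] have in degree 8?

5380020

By the necklace-counting formula, N_9(8) = (1/8) Σ_{d|8} μ(8/d)·9^d.
Divisors of 8: 1, 2, 4, 8; μ(8/d) for each: 0, 0, -1, 1.
Σ = − 9^4 + 9^8 = 43040160.
N = 43040160/8 = 5380020.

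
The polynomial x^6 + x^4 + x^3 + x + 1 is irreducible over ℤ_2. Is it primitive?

Yes

Write f(x) = x^6 + x^4 + x^3 + x + 1.
|GF(2^6)^×| = 2^6 − 1 = 63. Prime factorization: 63 = 3^2·7.
f is primitive ⇔ x has order 63 in GF(2)[x]/(f), i.e. x^(63/q) ≠ 1 for each prime q | 63.
x^(21) mod f = x^3 + x^2 + x.
x^(9) mod f = x^5 + x^4 + x^2 + 1.
None equal 1, so x has full order 63; f is primitive.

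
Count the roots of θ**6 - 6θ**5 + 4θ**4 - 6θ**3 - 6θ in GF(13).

Write P(θ) = θ**6 - 6θ**5 + 4θ**4 - 6θ**3 - 6θ.
Evaluate at each of the 13 elements of GF(13):
P(0) = 0 → root; P(1) = 0 → root; P(2) = 6; P(3) = 0 → root; P(4) = 11; P(5) = 12; P(6) = 4; P(7) = 1; P(8) = 7; P(9) = 11; P(10) = 0 → root; P(11) = 3; P(12) = 10.
Roots: {0, 1, 3, 10}.

4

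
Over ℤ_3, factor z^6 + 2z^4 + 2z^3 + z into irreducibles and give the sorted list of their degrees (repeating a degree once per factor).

Write g(z) = z^6 + 2z^4 + 2z^3 + z.
Roots in ℤ_3: g(0) = 0 → root; g(1) = 0 → root; g(2) = 0 → root.
Linear factors from roots: (z), (z + 2), (z + 1).
Complete factorization: g(z) = (z)·(z + 1)·(z + 2)^4.
Factor degrees with multiplicity: 1 + 1 + 1 + 1 + 1 + 1 = 6.

1, 1, 1, 1, 1, 1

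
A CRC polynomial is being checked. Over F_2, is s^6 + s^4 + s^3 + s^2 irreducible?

No

Write g(s) = s^6 + s^4 + s^3 + s^2.
Check for roots in F_2: g(0) = 0 → root; g(1) = 0 → root.
g(0) = 0, so (s) divides g(s); g is reducible.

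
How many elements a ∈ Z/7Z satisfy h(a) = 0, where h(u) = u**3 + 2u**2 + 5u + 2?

1

Evaluate at each of the 7 elements of Z/7Z:
h(0) = 2; h(1) = 3; h(2) = 0 → root; h(3) = 6; h(4) = 6; h(5) = 6; h(6) = 5.
Roots: {2}.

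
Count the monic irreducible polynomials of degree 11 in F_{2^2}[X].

381300

x^(4^11) − x is the product of all monic irreducibles of degree dividing 11; Möbius inversion gives N = (1/11) Σ μ(11/d)·4^d.
Divisors of 11: 1, 11; μ(11/d) for each: -1, 1.
Σ = − 4^1 + 4^11 = 4194300.
N = 4194300/11 = 381300.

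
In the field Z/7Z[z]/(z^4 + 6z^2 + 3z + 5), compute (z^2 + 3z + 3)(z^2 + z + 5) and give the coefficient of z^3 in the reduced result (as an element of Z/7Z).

4

Multiply in Z/7Z[z]: (z^2 + 3z + 3)·(z^2 + z + 5) = z^4 + 4z^3 + 4z^2 + 4z + 1.
Reduce using z^4 ≡ z^2 + 4z + 2 (mod z^4 + 6z^2 + 3z + 5).
Reduced: 4z^3 + 5z^2 + z + 3.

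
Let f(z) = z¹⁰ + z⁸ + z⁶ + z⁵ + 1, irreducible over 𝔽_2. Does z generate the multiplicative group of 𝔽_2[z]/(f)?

|GF(2^10)^×| = 2^10 − 1 = 1023. Prime factorization: 1023 = 3·11·31.
f is primitive ⇔ z has order 1023 in GF(2)[z]/(f), i.e. z^(1023/q) ≠ 1 for each prime q | 1023.
z^(341) mod f = z⁸ + z⁶ + z⁵ + z⁴ + z.
z^(93) mod f = 1
z^(33) mod f = z⁷ + z⁵ + z³ + z² + 1.
Since z^(93) = 1, the order of z divides 93 < 1023; not primitive.

No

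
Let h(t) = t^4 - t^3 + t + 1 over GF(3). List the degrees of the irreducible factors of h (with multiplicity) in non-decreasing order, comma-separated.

Roots in GF(3): h(0) = 1; h(1) = 2; h(2) = 2.
Complete factorization: h(t) = (t^4 - t^3 + t + 1).
Factor degrees with multiplicity: 4 = 4.

4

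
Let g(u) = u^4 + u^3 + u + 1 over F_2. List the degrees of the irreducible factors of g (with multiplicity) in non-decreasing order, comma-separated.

Roots in F_2: g(0) = 1; g(1) = 0 → root.
Linear factors from roots: (u + 1).
Complete factorization: g(u) = (u + 1)^2·(u^2 + u + 1).
Factor degrees with multiplicity: 1 + 1 + 2 = 4.

1, 1, 2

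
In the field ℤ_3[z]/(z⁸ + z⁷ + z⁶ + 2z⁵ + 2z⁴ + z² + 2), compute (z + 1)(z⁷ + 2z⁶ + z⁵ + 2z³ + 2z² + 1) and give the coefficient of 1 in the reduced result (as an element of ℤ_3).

Multiply in ℤ_3[z]: (z + 1)·(z⁷ + 2z⁶ + z⁵ + 2z³ + 2z² + 1) = z⁸ + z⁵ + 2z⁴ + z³ + 2z² + z + 1.
Reduce using z⁸ ≡ 2z⁷ + 2z⁶ + z⁵ + z⁴ + 2z² + 1 (mod z⁸ + z⁷ + z⁶ + 2z⁵ + 2z⁴ + z² + 2).
Reduced: 2z⁷ + 2z⁶ + 2z⁵ + z³ + z² + z + 2.

2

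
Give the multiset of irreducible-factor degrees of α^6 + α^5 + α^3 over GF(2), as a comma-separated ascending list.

1, 1, 1, 3

Write g(α) = α^6 + α^5 + α^3.
Roots in GF(2): g(0) = 0 → root; g(1) = 1.
Linear factors from roots: (α).
Complete factorization: g(α) = (α)^3·(α^3 + α^2 + 1).
Factor degrees with multiplicity: 1 + 1 + 1 + 3 = 6.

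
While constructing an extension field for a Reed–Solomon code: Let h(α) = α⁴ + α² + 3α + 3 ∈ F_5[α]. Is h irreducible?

Check for roots in F_5: h(0) = 3; h(1) = 3; h(2) = 4; h(3) = 2; h(4) = 2.
No roots, so no linear factors.
Degree-2 irreducible divisors: test the 10 monic irreducibles of degree 2 over GF(5).
None of them divide h (all give nonzero remainder).
No irreducible factor of degree ≤ 2 exists, so h is irreducible over GF(5).

Yes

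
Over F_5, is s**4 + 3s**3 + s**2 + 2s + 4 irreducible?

Write m(s) = s**4 + 3s**3 + s**2 + 2s + 4.
Check for roots in F_5: m(0) = 4; m(1) = 1; m(2) = 2; m(3) = 1; m(4) = 1.
No roots, so no linear factors.
Degree-2 irreducible divisors: test the 10 monic irreducibles of degree 2 over GF(5).
None of them divide m (all give nonzero remainder).
No irreducible factor of degree ≤ 2 exists, so m is irreducible over GF(5).

Yes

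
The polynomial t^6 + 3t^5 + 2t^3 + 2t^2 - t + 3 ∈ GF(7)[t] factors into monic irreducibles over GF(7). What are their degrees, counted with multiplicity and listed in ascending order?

Write g(t) = t^6 + 3t^5 + 2t^3 + 2t^2 - t + 3.
Linear factors from roots: (t + 2).
Complete factorization: g(t) = (t + 2)^2·(t^2 + 1)·(t^2 - t - 1).
Factor degrees with multiplicity: 1 + 1 + 2 + 2 = 6.

1, 1, 2, 2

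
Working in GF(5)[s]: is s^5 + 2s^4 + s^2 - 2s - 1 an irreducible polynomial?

Write f(s) = s^5 + 2s^4 + s^2 - 2s - 1.
Check for roots in GF(5): f(0) = 4; f(1) = 1; f(2) = 3; f(3) = 2; f(4) = 3.
No roots, so no linear factors.
Degree-2 irreducible divisors: test the 10 monic irreducibles of degree 2 over GF(5).
None of them divide f (all give nonzero remainder).
No irreducible factor of degree ≤ 2 exists, so f is irreducible over GF(5).

Yes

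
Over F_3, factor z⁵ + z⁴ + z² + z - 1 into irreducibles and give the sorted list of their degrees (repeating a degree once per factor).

1, 1, 3

Write h(z) = z⁵ + z⁴ + z² + z - 1.
Roots in F_3: h(0) = 2; h(1) = 0 → root; h(2) = 2.
Linear factors from roots: (z - 1).
Complete factorization: h(z) = (z - 1)^2·(z³ - z - 1).
Factor degrees with multiplicity: 1 + 1 + 3 = 5.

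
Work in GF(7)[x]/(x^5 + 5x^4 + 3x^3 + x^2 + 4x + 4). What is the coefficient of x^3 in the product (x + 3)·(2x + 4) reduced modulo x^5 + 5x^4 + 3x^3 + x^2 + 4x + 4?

Multiply in GF(7)[x]: (x + 3)·(2x + 4) = 2x^2 + 3x + 5.
Reduced: 2x^2 + 3x + 5.

0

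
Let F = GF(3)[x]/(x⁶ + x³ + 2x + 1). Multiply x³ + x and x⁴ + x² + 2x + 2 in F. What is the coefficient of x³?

0

Multiply in GF(3)[x]: (x³ + x)·(x⁴ + x² + 2x + 2) = x⁷ + 2x⁵ + 2x⁴ + 2x² + 2x.
Reduce using x⁶ ≡ 2x³ + x + 2 (mod x⁶ + x³ + 2x + 1).
Reduced: 2x⁵ + x⁴ + x.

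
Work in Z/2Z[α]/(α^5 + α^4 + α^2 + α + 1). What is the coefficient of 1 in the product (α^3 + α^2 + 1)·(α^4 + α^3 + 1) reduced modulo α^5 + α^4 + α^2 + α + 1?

1

Multiply in Z/2Z[α]: (α^3 + α^2 + 1)·(α^4 + α^3 + 1) = α^7 + α^5 + α^4 + α^2 + 1.
Reduce using α^5 ≡ α^4 + α^2 + α + 1 (mod α^5 + α^4 + α^2 + α + 1).
Reduced: α^2 + α + 1.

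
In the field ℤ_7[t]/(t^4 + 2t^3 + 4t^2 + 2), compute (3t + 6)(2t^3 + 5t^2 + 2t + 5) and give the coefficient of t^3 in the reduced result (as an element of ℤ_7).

1

Multiply in ℤ_7[t]: (3t + 6)·(2t^3 + 5t^2 + 2t + 5) = 6t^4 + 6t^3 + t^2 + 6t + 2.
Reduce using t^4 ≡ 5t^3 + 3t^2 + 5 (mod t^4 + 2t^3 + 4t^2 + 2).
Reduced: t^3 + 5t^2 + 6t + 4.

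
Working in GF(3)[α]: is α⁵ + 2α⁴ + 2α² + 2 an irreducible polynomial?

Write f(α) = α⁵ + 2α⁴ + 2α² + 2.
Check for roots in GF(3): f(0) = 2; f(1) = 1; f(2) = 2.
No roots, so no linear factors.
Monic irreducibles of degree 2 over GF(3): α² + 1, α² + α + 2, α² + 2α + 2.
None of them divide f (all give nonzero remainder).
No irreducible factor of degree ≤ 2 exists, so f is irreducible over GF(3).

Yes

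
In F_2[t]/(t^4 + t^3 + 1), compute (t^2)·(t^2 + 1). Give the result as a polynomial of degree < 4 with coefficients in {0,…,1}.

Multiply in F_2[t]: (t^2)·(t^2 + 1) = t^4 + t^2.
Reduce using t^4 ≡ t^3 + 1 (mod t^4 + t^3 + 1).
Reduced: t^3 + t^2 + 1.

t^3 + t^2 + 1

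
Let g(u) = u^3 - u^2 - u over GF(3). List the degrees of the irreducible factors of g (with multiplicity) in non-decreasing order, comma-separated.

1, 2

Roots in GF(3): g(0) = 0 → root; g(1) = 2; g(2) = 2.
Linear factors from roots: (u).
Complete factorization: g(u) = (u)·(u^2 - u - 1).
Factor degrees with multiplicity: 1 + 2 = 3.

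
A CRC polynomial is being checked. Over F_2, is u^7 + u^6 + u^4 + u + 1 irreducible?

Write g(u) = u^7 + u^6 + u^4 + u + 1.
Check for roots in F_2: g(0) = 1; g(1) = 1.
No roots, so no linear factors.
Monic irreducibles of degree 2 over GF(2): u^2 + u + 1.
None of them divide g (all give nonzero remainder).
Monic irreducibles of degree 3 over GF(2): u^3 + u + 1, u^3 + u^2 + 1.
None of them divide g (all give nonzero remainder).
No irreducible factor of degree ≤ 3 exists, so g is irreducible over GF(2).

Yes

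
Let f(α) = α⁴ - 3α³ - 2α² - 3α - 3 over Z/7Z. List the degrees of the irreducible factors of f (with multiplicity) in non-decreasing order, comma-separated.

Linear factors from roots: (α + 2).
Complete factorization: f(α) = (α + 2)^2·(α² + 1).
Factor degrees with multiplicity: 1 + 1 + 2 = 4.

1, 1, 2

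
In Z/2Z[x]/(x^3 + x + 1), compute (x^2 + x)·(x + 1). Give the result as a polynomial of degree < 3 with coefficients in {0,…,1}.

1

Multiply in Z/2Z[x]: (x^2 + x)·(x + 1) = x^3 + x.
Reduce using x^3 ≡ x + 1 (mod x^3 + x + 1).
Reduced: 1.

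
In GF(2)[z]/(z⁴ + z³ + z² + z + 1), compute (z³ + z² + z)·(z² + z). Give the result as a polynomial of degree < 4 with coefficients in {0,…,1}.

z^2 + 1

Multiply in GF(2)[z]: (z³ + z² + z)·(z² + z) = z⁵ + z².
Reduce using z⁴ ≡ z³ + z² + z + 1 (mod z⁴ + z³ + z² + z + 1).
Reduced: z² + 1.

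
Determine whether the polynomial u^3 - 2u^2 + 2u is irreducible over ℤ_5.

No

Write g(u) = u^3 - 2u^2 + 2u.
Check for roots in ℤ_5: g(0) = 0 → root; g(1) = 1; g(2) = 4; g(3) = 0 → root; g(4) = 0 → root.
g(0) = 0, so (u) divides g(u); g is reducible.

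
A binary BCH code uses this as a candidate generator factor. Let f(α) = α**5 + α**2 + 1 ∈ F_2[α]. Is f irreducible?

Check for roots in F_2: f(0) = 1; f(1) = 1.
No roots, so no linear factors.
Monic irreducibles of degree 2 over GF(2): α**2 + α + 1.
None of them divide f (all give nonzero remainder).
No irreducible factor of degree ≤ 2 exists, so f is irreducible over GF(2).

Yes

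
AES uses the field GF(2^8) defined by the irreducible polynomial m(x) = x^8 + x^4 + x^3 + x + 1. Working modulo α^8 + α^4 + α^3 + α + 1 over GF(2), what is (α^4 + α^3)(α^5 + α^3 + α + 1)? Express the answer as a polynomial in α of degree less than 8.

Multiply in GF(2)[α]: (α^4 + α^3)·(α^5 + α^3 + α + 1) = α^9 + α^8 + α^7 + α^6 + α^5 + α^3.
Reduce using α^8 ≡ α^4 + α^3 + α + 1 (mod α^8 + α^4 + α^3 + α + 1).
Reduced: α^7 + α^6 + α^2 + 1.

α^7 + α^6 + α^2 + 1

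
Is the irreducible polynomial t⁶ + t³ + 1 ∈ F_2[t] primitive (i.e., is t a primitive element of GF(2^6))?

No

Write f(t) = t⁶ + t³ + 1.
|GF(2^6)^×| = 2^6 − 1 = 63. Prime factorization: 63 = 3^2·7.
f is primitive ⇔ t has order 63 in GF(2)[t]/(f), i.e. t^(63/q) ≠ 1 for each prime q | 63.
t^(21) mod f = t³.
t^(9) mod f = 1
Since t^(9) = 1, the order of t divides 9 < 63; not primitive.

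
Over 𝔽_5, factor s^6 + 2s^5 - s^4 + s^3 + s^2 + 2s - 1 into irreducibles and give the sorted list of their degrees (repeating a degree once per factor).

Write h(s) = s^6 + 2s^5 - s^4 + s^3 + s^2 + 2s - 1.
Roots in 𝔽_5: h(0) = 4; h(1) = 0 → root; h(2) = 2; h(3) = 0 → root; h(4) = 0 → root.
Linear factors from roots: (s - 1), (s + 2), (s + 1).
Complete factorization: h(s) = (s + 1)·(s - 1)·(s + 2)^2·(s^2 - 2s - 1).
Factor degrees with multiplicity: 1 + 1 + 1 + 1 + 2 = 6.

1, 1, 1, 1, 2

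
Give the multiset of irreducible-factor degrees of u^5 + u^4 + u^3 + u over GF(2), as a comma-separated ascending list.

Write g(u) = u^5 + u^4 + u^3 + u.
Roots in GF(2): g(0) = 0 → root; g(1) = 0 → root.
Linear factors from roots: (u), (u + 1).
Complete factorization: g(u) = (u)·(u + 1)·(u^3 + u + 1).
Factor degrees with multiplicity: 1 + 1 + 3 = 5.

1, 1, 3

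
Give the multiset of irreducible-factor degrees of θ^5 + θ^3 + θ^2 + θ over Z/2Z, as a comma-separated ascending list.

1, 1, 3

Write f(θ) = θ^5 + θ^3 + θ^2 + θ.
Roots in Z/2Z: f(0) = 0 → root; f(1) = 0 → root.
Linear factors from roots: (θ), (θ + 1).
Complete factorization: f(θ) = (θ)·(θ + 1)·(θ^3 + θ^2 + 1).
Factor degrees with multiplicity: 1 + 1 + 3 = 5.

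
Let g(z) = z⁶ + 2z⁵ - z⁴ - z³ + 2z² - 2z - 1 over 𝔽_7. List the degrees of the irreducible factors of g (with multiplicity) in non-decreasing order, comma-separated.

Linear factors from roots: (z - 1).
Complete factorization: g(z) = (z - 1)·(z² + z + 3)·(z³ + 2z² - 3z - 2).
Factor degrees with multiplicity: 1 + 2 + 3 = 6.

1, 2, 3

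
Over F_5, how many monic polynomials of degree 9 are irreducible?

217000

The number of monic irreducibles of degree 9 over GF(5) is (1/9)·Σ_{d∣9} μ(9/d) 5^d.
Divisors of 9: 1, 3, 9; μ(9/d) for each: 0, -1, 1.
Σ = − 5^3 + 5^9 = 1953000.
N = 1953000/9 = 217000.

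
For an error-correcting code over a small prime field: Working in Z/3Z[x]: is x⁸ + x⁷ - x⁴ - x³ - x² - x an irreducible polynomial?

Write P(x) = x⁸ + x⁷ - x⁴ - x³ - x² - x.
Check for roots in Z/3Z: P(0) = 0 → root; P(1) = 1; P(2) = 0 → root.
P(0) = 0, so (x) divides P(x); P is reducible.

No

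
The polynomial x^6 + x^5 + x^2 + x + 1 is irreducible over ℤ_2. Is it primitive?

Write f(x) = x^6 + x^5 + x^2 + x + 1.
|GF(2^6)^×| = 2^6 − 1 = 63. Prime factorization: 63 = 3^2·7.
f is primitive ⇔ x has order 63 in GF(2)[x]/(f), i.e. x^(63/q) ≠ 1 for each prime q | 63.
x^(21) mod f = x^5 + x^3 + x^2.
x^(9) mod f = x^3 + x^2 + 1.
None equal 1, so x has full order 63; f is primitive.

Yes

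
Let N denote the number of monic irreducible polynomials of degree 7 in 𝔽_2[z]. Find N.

x^(2^7) − x is the product of all monic irreducibles of degree dividing 7; Möbius inversion gives N = (1/7) Σ μ(7/d)·2^d.
Divisors of 7: 1, 7; μ(7/d) for each: -1, 1.
Σ = − 2^1 + 2^7 = 126.
N = 126/7 = 18.

18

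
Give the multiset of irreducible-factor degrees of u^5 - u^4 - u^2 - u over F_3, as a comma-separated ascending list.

1, 2, 2

Write h(u) = u^5 - u^4 - u^2 - u.
Roots in F_3: h(0) = 0 → root; h(1) = 1; h(2) = 1.
Linear factors from roots: (u).
Complete factorization: h(u) = (u)·(u^2 + 1)·(u^2 - u - 1).
Factor degrees with multiplicity: 1 + 2 + 2 = 5.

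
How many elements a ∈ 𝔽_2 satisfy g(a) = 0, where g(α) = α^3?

1

Evaluate at each of the 2 elements of 𝔽_2:
g(0) = 0 → root; g(1) = 1.
Roots: {0}.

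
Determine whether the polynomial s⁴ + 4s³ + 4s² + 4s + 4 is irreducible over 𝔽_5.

Yes

Write f(s) = s⁴ + 4s³ + 4s² + 4s + 4.
Check for roots in 𝔽_5: f(0) = 4; f(1) = 2; f(2) = 1; f(3) = 1; f(4) = 1.
No roots, so no linear factors.
Degree-2 irreducible divisors: test the 10 monic irreducibles of degree 2 over GF(5).
None of them divide f (all give nonzero remainder).
No irreducible factor of degree ≤ 2 exists, so f is irreducible over GF(5).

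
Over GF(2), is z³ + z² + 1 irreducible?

Write f(z) = z³ + z² + 1.
Check for roots in GF(2): f(0) = 1; f(1) = 1.
No roots. A degree-3 polynomial over a field with no linear factor is irreducible.

Yes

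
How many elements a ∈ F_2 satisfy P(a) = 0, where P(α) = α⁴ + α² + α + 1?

Evaluate at each of the 2 elements of F_2:
P(0) = 1; P(1) = 0 → root.
Roots: {1}.

1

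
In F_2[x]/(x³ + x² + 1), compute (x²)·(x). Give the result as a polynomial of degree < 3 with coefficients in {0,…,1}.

x^2 + 1

Multiply in F_2[x]: (x²)·(x) = x³.
Reduce using x³ ≡ x² + 1 (mod x³ + x² + 1).
Reduced: x² + 1.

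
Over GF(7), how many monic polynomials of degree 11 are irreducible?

179756976

x^(7^11) − x is the product of all monic irreducibles of degree dividing 11; Möbius inversion gives N = (1/11) Σ μ(11/d)·7^d.
Divisors of 11: 1, 11; μ(11/d) for each: -1, 1.
Σ = − 7^1 + 7^11 = 1977326736.
N = 1977326736/11 = 179756976.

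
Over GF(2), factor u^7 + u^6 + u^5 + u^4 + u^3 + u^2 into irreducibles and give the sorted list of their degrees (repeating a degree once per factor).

Write g(u) = u^7 + u^6 + u^5 + u^4 + u^3 + u^2.
Roots in GF(2): g(0) = 0 → root; g(1) = 0 → root.
Linear factors from roots: (u), (u + 1).
Complete factorization: g(u) = (u + 1)·(u)^2·(u^2 + u + 1)^2.
Factor degrees with multiplicity: 1 + 1 + 1 + 2 + 2 = 7.

1, 1, 1, 2, 2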